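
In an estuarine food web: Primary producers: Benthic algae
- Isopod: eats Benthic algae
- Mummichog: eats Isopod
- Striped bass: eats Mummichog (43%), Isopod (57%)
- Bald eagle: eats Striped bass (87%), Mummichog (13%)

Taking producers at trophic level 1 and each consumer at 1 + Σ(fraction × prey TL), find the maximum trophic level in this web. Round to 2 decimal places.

Isopod: 1 + 1 = 2
Mummichog: 1 + 2 = 3
Striped bass: 1 + (0.43×3 + 0.57×2) = 3.43
Bald eagle: 1 + (0.87×3.43 + 0.13×3) = 4.3741

4.37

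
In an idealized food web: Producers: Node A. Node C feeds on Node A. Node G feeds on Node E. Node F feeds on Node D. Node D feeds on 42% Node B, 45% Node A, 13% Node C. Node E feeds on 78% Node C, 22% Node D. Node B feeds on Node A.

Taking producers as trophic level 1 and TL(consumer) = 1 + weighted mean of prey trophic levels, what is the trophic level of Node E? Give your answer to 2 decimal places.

Node B: 1 + 1 = 2
Node C: 1 + 1 = 2
Node D: 1 + (0.42×2 + 0.45×1 + 0.13×2) = 2.55
Node E: 1 + (0.78×2 + 0.22×2.55) = 3.121
Node F: 1 + 2.55 = 3.55
Node G: 1 + 3.121 = 4.121

3.12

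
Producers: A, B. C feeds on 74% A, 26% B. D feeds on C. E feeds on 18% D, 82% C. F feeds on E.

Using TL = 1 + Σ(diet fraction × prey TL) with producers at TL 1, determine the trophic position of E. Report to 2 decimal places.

3.18

C: 1 + (0.74×1 + 0.26×1) = 2
D: 1 + 2 = 3
E: 1 + (0.18×3 + 0.82×2) = 3.18
F: 1 + 3.18 = 4.18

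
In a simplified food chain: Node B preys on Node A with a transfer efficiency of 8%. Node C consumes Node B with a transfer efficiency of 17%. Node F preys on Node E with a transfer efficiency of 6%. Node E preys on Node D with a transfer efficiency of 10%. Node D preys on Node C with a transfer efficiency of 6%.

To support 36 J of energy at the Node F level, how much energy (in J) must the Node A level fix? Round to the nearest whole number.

7352941 J

Cumulative transfer efficiency: 0.08 × 0.17 × 0.06 × 0.1 × 0.06 = 0.000004896
Node A energy = 36 / 0.000004896 = 7352941 J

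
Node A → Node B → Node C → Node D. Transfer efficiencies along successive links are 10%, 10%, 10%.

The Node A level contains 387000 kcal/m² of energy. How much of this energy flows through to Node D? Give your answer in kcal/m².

Node B: 387000 × 0.1 = 38700 kcal/m²
Node C: 38700 × 0.1 = 3870 kcal/m²
Node D: 3870 × 0.1 = 387 kcal/m²

387 kcal/m²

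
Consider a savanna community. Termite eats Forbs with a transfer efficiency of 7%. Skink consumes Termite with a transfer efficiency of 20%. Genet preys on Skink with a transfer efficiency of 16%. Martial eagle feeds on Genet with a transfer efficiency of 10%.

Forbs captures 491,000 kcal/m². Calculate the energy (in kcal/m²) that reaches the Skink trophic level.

6874 kcal/m²

Termite: 491000 × 0.07 = 34370 kcal/m²
Skink: 34370 × 0.2 = 6874 kcal/m²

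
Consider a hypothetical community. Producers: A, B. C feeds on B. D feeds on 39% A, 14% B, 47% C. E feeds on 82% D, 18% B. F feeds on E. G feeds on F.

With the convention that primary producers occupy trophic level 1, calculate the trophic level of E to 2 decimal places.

3.21

C: 1 + 1 = 2
D: 1 + (0.39×1 + 0.14×1 + 0.47×2) = 2.47
E: 1 + (0.82×2.47 + 0.18×1) = 3.2054
F: 1 + 3.2054 = 4.2054
G: 1 + 4.2054 = 5.2054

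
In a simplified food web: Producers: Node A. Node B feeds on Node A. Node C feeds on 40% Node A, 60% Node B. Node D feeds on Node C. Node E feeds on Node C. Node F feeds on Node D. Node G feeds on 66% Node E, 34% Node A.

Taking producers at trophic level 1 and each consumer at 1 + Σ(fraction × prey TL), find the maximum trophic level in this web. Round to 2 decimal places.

4.60

Node B: 1 + 1 = 2
Node C: 1 + (0.4×1 + 0.6×2) = 2.6
Node D: 1 + 2.6 = 3.6
Node E: 1 + 2.6 = 3.6
Node F: 1 + 3.6 = 4.6
Node G: 1 + (0.66×3.6 + 0.34×1) = 3.716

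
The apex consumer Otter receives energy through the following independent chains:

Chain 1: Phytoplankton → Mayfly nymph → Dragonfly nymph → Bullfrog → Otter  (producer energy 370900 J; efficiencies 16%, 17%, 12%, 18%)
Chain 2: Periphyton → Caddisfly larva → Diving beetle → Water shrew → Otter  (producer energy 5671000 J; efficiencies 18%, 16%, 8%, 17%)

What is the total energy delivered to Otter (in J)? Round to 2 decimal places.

Chain 1: 370900 × 0.16 × 0.17 × 0.12 × 0.18 = 217.911168 J
Chain 2: 5671000 × 0.18 × 0.16 × 0.08 × 0.17 = 2221.21728 J
Total at Otter: 217.911168 + 2221.21728 = 2439.128448 J

2439.13 J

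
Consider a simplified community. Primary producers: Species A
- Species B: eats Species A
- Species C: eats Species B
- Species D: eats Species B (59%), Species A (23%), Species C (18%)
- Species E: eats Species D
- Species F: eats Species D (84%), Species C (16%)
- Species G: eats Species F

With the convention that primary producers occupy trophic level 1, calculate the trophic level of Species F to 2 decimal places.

Species B: 1 + 1 = 2
Species C: 1 + 2 = 3
Species D: 1 + (0.59×2 + 0.23×1 + 0.18×3) = 2.95
Species E: 1 + 2.95 = 3.95
Species F: 1 + (0.84×2.95 + 0.16×3) = 3.958
Species G: 1 + 3.958 = 4.958

3.96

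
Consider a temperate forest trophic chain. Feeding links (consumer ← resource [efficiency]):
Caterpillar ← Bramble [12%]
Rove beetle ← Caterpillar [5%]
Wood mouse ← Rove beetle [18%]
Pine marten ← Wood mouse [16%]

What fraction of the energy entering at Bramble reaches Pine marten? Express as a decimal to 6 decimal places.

0.000173

Product of link efficiencies: 0.12 × 0.05 × 0.18 × 0.16 = 0.0001728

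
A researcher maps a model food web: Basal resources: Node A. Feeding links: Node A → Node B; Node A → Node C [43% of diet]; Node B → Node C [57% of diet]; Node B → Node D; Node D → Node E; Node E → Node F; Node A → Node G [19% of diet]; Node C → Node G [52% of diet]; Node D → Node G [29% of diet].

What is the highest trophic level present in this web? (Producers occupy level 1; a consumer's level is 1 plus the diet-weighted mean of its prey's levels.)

5

Node B: 1 + 1 = 2
Node C: 1 + (0.43×1 + 0.57×2) = 2.57
Node D: 1 + 2 = 3
Node E: 1 + 3 = 4
Node F: 1 + 4 = 5
Node G: 1 + (0.19×1 + 0.52×2.57 + 0.29×3) = 3.3964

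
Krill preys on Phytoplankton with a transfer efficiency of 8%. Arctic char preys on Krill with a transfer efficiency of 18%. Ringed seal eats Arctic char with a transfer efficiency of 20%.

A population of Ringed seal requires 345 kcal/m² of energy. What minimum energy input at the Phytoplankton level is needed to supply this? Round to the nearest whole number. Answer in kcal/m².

Cumulative transfer efficiency: 0.08 × 0.18 × 0.2 = 0.00288
Phytoplankton energy = 345 / 0.00288 = 119792 kcal/m²

119792 kcal/m²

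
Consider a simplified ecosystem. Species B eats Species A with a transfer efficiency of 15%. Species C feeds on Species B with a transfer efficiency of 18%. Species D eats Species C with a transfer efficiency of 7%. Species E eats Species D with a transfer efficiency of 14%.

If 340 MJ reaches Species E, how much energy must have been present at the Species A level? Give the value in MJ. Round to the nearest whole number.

1284958 MJ

Cumulative transfer efficiency: 0.15 × 0.18 × 0.07 × 0.14 = 0.0002646
Species A energy = 340 / 0.0002646 = 1284958 MJ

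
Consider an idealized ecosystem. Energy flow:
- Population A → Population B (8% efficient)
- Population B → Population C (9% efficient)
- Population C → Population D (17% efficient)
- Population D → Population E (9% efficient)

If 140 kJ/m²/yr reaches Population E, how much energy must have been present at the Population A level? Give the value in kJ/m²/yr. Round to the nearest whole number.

Cumulative transfer efficiency: 0.08 × 0.09 × 0.17 × 0.09 = 0.00011016
Population A energy = 140 / 0.00011016 = 1270879 kJ/m²/yr

1270879 kJ/m²/yr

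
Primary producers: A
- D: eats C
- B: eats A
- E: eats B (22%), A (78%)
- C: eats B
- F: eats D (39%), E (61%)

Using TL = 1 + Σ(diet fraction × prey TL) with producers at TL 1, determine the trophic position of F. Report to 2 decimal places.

3.91

B: 1 + 1 = 2
C: 1 + 2 = 3
D: 1 + 3 = 4
E: 1 + (0.22×2 + 0.78×1) = 2.22
F: 1 + (0.39×4 + 0.61×2.22) = 3.9142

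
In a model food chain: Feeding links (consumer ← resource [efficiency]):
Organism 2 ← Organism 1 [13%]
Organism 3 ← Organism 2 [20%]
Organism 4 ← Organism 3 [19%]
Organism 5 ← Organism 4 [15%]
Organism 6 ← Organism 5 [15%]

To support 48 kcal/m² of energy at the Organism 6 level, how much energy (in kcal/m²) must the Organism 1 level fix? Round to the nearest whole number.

431849 kcal/m²

Cumulative transfer efficiency: 0.13 × 0.2 × 0.19 × 0.15 × 0.15 = 0.00011115
Organism 1 energy = 48 / 0.00011115 = 431849 kcal/m²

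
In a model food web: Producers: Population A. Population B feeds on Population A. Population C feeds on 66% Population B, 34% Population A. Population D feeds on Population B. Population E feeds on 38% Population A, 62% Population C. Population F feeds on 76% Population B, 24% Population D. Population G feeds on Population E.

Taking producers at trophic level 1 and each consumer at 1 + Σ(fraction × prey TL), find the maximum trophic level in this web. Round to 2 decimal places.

4.03

Population B: 1 + 1 = 2
Population C: 1 + (0.66×2 + 0.34×1) = 2.66
Population D: 1 + 2 = 3
Population E: 1 + (0.38×1 + 0.62×2.66) = 3.0292
Population F: 1 + (0.76×2 + 0.24×3) = 3.24
Population G: 1 + 3.0292 = 4.0292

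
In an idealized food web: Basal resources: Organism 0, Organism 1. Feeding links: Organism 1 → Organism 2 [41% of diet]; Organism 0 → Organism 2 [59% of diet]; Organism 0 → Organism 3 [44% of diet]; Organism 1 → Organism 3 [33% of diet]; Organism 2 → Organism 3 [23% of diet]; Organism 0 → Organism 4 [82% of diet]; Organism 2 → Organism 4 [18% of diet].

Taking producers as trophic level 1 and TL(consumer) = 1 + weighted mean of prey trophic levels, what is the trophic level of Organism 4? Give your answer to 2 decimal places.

2.18

Organism 2: 1 + (0.41×1 + 0.59×1) = 2
Organism 3: 1 + (0.44×1 + 0.33×1 + 0.23×2) = 2.23
Organism 4: 1 + (0.82×1 + 0.18×2) = 2.18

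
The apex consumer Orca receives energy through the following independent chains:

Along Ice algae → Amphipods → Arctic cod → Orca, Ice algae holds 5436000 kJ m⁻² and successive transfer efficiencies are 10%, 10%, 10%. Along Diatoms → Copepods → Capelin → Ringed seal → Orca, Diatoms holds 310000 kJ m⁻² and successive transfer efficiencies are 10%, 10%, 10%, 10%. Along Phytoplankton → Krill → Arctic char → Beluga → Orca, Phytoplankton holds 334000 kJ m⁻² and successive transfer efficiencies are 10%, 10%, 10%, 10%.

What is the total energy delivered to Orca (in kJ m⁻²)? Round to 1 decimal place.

5500.4 kJ m⁻²

Via Ice algae: 5436000 × 0.1 × 0.1 × 0.1 = 5436 kJ m⁻²
Via Diatoms: 310000 × 0.1 × 0.1 × 0.1 × 0.1 = 31 kJ m⁻²
Via Phytoplankton: 334000 × 0.1 × 0.1 × 0.1 × 0.1 = 33.4 kJ m⁻²
Total at Orca: 5436 + 31 + 33.4 = 5500.4 kJ m⁻²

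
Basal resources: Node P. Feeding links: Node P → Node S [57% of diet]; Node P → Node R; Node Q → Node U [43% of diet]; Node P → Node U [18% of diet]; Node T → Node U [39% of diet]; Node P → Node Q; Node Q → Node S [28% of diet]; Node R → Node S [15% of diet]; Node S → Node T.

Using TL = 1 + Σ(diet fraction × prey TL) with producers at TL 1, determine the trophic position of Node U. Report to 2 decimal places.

3.38

Node Q: 1 + 1 = 2
Node R: 1 + 1 = 2
Node S: 1 + (0.15×2 + 0.28×2 + 0.57×1) = 2.43
Node T: 1 + 2.43 = 3.43
Node U: 1 + (0.43×2 + 0.39×3.43 + 0.18×1) = 3.3777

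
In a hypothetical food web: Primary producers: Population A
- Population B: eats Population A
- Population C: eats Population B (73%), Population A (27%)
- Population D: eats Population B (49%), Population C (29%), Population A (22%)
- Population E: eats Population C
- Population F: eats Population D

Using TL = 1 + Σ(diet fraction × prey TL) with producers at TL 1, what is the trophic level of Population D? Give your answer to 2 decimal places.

Population B: 1 + 1 = 2
Population C: 1 + (0.73×2 + 0.27×1) = 2.73
Population D: 1 + (0.49×2 + 0.29×2.73 + 0.22×1) = 2.9917
Population E: 1 + 2.73 = 3.73
Population F: 1 + 2.9917 = 3.9917

2.99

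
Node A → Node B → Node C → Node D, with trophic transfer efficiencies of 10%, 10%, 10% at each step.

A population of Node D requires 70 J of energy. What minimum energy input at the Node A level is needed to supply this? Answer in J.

Cumulative transfer efficiency: 0.1 × 0.1 × 0.1 = 0.001
Node A energy = 70 / 0.001 = 70000 J

70000 J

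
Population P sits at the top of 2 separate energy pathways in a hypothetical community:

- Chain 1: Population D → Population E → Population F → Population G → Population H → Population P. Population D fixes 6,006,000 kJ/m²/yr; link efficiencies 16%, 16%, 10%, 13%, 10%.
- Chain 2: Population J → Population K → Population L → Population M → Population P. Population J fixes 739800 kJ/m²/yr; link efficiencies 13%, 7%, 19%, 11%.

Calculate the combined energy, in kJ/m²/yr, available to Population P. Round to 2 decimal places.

340.58 kJ/m²/yr

Chain 1: 6006000 × 0.16 × 0.16 × 0.1 × 0.13 × 0.1 = 199.87968 kJ/m²/yr
Chain 2: 739800 × 0.13 × 0.07 × 0.19 × 0.11 = 140.702562 kJ/m²/yr
Total at Population P: 199.87968 + 140.702562 = 340.582242 kJ/m²/yr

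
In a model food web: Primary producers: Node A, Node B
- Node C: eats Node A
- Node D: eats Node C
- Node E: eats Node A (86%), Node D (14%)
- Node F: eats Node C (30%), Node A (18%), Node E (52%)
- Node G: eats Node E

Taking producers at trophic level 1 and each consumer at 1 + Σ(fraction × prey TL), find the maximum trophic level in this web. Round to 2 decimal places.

Node C: 1 + 1 = 2
Node D: 1 + 2 = 3
Node E: 1 + (0.86×1 + 0.14×3) = 2.28
Node F: 1 + (0.3×2 + 0.18×1 + 0.52×2.28) = 2.9656
Node G: 1 + 2.28 = 3.28

3.28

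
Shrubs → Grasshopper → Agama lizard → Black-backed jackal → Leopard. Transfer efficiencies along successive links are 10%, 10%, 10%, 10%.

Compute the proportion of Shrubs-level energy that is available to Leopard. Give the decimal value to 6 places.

0.000100

Product of link efficiencies: 0.1 × 0.1 × 0.1 × 0.1 = 0.0001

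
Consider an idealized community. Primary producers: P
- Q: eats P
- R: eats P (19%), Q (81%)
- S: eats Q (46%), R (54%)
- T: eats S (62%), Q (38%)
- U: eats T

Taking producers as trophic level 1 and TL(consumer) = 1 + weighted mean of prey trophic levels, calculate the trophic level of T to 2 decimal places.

3.89

Q: 1 + 1 = 2
R: 1 + (0.19×1 + 0.81×2) = 2.81
S: 1 + (0.46×2 + 0.54×2.81) = 3.4374
T: 1 + (0.62×3.4374 + 0.38×2) = 3.891188
U: 1 + 3.891188 = 4.891188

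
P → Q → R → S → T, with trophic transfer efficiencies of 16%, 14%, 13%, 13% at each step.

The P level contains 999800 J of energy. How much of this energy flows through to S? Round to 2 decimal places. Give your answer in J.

2911.42 J

Q: 999800 × 0.16 = 159968 J
R: 159968 × 0.14 = 22395.52 J
S: 22395.52 × 0.13 = 2911.4176 J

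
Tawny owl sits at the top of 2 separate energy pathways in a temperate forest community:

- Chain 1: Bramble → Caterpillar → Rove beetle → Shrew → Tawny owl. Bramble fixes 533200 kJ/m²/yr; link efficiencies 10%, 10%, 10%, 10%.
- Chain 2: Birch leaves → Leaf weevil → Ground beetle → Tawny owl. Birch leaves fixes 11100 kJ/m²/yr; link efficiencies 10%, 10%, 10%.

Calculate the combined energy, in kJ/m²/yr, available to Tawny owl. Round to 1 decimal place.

64.4 kJ/m²/yr

Chain 1: 533200 × 0.1 × 0.1 × 0.1 × 0.1 = 53.32 kJ/m²/yr
Chain 2: 11100 × 0.1 × 0.1 × 0.1 = 11.1 kJ/m²/yr
Total at Tawny owl: 53.32 + 11.1 = 64.42 kJ/m²/yr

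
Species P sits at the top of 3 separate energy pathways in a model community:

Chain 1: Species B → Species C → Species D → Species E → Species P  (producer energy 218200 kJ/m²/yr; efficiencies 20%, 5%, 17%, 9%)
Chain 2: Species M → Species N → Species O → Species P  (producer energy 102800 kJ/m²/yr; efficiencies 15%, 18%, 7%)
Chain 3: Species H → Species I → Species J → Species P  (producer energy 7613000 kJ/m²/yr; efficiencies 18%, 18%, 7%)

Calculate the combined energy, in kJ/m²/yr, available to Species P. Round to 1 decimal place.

Chain 1: 218200 × 0.2 × 0.05 × 0.17 × 0.09 = 33.3846 kJ/m²/yr
Chain 2: 102800 × 0.15 × 0.18 × 0.07 = 194.292 kJ/m²/yr
Chain 3: 7613000 × 0.18 × 0.18 × 0.07 = 17266.284 kJ/m²/yr
Total at Species P: 33.3846 + 194.292 + 17266.284 = 17493.9606 kJ/m²/yr

17494.0 kJ/m²/yr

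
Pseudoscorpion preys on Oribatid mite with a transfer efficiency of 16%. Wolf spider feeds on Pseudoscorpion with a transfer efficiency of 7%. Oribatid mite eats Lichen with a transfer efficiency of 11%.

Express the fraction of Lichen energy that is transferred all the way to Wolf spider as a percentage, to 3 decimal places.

0.123%

Product of link efficiencies: 0.11 × 0.16 × 0.07 = 0.001232
As a percentage: 0.001232 × 100 = 0.123%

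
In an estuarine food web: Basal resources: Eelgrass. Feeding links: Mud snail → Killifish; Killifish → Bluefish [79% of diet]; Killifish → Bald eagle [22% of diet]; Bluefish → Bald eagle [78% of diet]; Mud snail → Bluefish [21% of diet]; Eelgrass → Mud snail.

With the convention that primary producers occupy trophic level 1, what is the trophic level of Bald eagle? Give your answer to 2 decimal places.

Mud snail: 1 + 1 = 2
Killifish: 1 + 2 = 3
Bluefish: 1 + (0.79×3 + 0.21×2) = 3.79
Bald eagle: 1 + (0.78×3.79 + 0.22×3) = 4.6162

4.62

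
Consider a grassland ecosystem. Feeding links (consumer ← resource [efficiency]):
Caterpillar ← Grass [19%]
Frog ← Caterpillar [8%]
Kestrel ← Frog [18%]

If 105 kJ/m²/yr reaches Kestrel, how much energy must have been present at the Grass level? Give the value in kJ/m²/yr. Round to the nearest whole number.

Cumulative transfer efficiency: 0.19 × 0.08 × 0.18 = 0.002736
Grass energy = 105 / 0.002736 = 38377 kJ/m²/yr

38377 kJ/m²/yr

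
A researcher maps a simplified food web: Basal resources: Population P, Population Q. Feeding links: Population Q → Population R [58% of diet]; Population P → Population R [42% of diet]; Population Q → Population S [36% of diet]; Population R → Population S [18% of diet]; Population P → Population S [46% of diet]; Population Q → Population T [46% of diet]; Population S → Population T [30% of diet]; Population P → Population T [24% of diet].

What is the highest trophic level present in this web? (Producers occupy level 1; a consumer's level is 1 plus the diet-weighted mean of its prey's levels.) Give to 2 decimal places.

2.35

Population R: 1 + (0.58×1 + 0.42×1) = 2
Population S: 1 + (0.36×1 + 0.18×2 + 0.46×1) = 2.18
Population T: 1 + (0.46×1 + 0.3×2.18 + 0.24×1) = 2.354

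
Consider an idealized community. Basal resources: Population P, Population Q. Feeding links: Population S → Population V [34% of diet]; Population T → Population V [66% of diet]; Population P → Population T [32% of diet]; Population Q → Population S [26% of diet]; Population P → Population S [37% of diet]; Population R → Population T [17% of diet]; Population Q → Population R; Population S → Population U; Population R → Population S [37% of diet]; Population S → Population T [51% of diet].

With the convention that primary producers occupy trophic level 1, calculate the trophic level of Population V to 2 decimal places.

3.70

Population R: 1 + 1 = 2
Population S: 1 + (0.37×2 + 0.26×1 + 0.37×1) = 2.37
Population T: 1 + (0.17×2 + 0.51×2.37 + 0.32×1) = 2.8687
Population U: 1 + 2.37 = 3.37
Population V: 1 + (0.66×2.8687 + 0.34×2.37) = 3.699142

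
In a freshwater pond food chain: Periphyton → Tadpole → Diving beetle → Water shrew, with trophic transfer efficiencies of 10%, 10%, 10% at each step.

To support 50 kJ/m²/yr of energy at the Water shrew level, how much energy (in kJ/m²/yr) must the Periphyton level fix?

50000 kJ/m²/yr

Cumulative transfer efficiency: 0.1 × 0.1 × 0.1 = 0.001
Periphyton energy = 50 / 0.001 = 50000 kJ/m²/yr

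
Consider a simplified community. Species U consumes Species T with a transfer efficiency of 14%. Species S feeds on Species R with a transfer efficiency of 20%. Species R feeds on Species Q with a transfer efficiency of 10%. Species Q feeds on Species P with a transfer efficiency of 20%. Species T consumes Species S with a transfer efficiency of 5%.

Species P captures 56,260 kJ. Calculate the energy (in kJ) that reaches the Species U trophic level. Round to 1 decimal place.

1.6 kJ

Species Q: 56260 × 0.2 = 11252 kJ
Species R: 11252 × 0.1 = 1125.2 kJ
Species S: 1125.2 × 0.2 = 225.04 kJ
Species T: 225.04 × 0.05 = 11.252 kJ
Species U: 11.252 × 0.14 = 1.57528 kJ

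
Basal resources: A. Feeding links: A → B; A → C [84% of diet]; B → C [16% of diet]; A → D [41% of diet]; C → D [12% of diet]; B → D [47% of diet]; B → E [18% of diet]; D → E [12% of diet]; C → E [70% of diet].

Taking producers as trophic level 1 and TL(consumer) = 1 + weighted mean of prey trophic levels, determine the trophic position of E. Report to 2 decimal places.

3.19

B: 1 + 1 = 2
C: 1 + (0.84×1 + 0.16×2) = 2.16
D: 1 + (0.41×1 + 0.12×2.16 + 0.47×2) = 2.6092
E: 1 + (0.18×2 + 0.12×2.6092 + 0.7×2.16) = 3.185104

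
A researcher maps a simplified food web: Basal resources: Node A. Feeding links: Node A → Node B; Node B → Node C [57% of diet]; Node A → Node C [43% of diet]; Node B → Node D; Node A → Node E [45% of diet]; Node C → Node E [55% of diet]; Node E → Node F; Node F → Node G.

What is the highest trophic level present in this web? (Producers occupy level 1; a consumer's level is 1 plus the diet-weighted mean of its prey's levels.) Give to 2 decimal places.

4.86

Node B: 1 + 1 = 2
Node C: 1 + (0.57×2 + 0.43×1) = 2.57
Node D: 1 + 2 = 3
Node E: 1 + (0.45×1 + 0.55×2.57) = 2.8635
Node F: 1 + 2.8635 = 3.8635
Node G: 1 + 3.8635 = 4.8635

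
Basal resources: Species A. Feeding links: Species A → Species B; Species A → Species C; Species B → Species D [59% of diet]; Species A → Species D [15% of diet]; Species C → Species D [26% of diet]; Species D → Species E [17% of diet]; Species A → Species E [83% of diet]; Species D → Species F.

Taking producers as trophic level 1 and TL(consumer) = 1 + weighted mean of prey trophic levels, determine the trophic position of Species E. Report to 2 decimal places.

Species B: 1 + 1 = 2
Species C: 1 + 1 = 2
Species D: 1 + (0.59×2 + 0.15×1 + 0.26×2) = 2.85
Species E: 1 + (0.17×2.85 + 0.83×1) = 2.3145
Species F: 1 + 2.85 = 3.85

2.31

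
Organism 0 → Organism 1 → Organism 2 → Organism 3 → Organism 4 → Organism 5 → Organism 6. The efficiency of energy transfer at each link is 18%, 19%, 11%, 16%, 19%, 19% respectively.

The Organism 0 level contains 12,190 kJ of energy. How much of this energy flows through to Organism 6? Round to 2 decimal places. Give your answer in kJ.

0.26 kJ

Organism 1: 12190 × 0.18 = 2194.2 kJ
Organism 2: 2194.2 × 0.19 = 416.898 kJ
Organism 3: 416.898 × 0.11 = 45.85878 kJ
Organism 4: 45.85878 × 0.16 = 7.3374048 kJ
Organism 5: 7.3374048 × 0.19 = 1.394106912 kJ
Organism 6: 1.394106912 × 0.19 = 0.26488031328 kJ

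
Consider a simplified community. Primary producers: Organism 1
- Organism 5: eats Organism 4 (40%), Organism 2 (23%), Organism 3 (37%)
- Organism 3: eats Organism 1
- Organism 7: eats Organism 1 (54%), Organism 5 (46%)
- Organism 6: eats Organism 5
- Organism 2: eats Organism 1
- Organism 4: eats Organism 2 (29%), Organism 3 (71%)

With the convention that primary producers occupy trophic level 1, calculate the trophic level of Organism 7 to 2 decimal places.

Organism 2: 1 + 1 = 2
Organism 3: 1 + 1 = 2
Organism 4: 1 + (0.29×2 + 0.71×2) = 3
Organism 5: 1 + (0.4×3 + 0.23×2 + 0.37×2) = 3.4
Organism 6: 1 + 3.4 = 4.4
Organism 7: 1 + (0.54×1 + 0.46×3.4) = 3.104

3.10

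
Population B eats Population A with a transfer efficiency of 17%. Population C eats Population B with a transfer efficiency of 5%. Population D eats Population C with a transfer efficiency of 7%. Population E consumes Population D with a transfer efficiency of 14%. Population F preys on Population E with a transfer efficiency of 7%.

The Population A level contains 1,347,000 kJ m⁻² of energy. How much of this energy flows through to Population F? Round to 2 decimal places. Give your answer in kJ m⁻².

Population B: 1347000 × 0.17 = 228990 kJ m⁻²
Population C: 228990 × 0.05 = 11449.5 kJ m⁻²
Population D: 11449.5 × 0.07 = 801.465 kJ m⁻²
Population E: 801.465 × 0.14 = 112.2051 kJ m⁻²
Population F: 112.2051 × 0.07 = 7.854357 kJ m⁻²

7.85 kJ m⁻²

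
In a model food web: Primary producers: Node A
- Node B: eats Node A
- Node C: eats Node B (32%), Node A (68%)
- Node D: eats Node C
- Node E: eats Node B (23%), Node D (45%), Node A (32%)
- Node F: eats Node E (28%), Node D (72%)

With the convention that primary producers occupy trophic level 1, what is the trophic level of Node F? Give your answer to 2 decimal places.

Node B: 1 + 1 = 2
Node C: 1 + (0.32×2 + 0.68×1) = 2.32
Node D: 1 + 2.32 = 3.32
Node E: 1 + (0.23×2 + 0.45×3.32 + 0.32×1) = 3.274
Node F: 1 + (0.28×3.274 + 0.72×3.32) = 4.30712

4.31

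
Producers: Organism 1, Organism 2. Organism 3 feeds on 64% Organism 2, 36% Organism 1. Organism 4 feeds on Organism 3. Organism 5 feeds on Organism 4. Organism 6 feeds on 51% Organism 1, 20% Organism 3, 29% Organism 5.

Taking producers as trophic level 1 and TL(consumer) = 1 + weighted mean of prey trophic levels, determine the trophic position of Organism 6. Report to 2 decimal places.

3.07

Organism 3: 1 + (0.64×1 + 0.36×1) = 2
Organism 4: 1 + 2 = 3
Organism 5: 1 + 3 = 4
Organism 6: 1 + (0.51×1 + 0.2×2 + 0.29×4) = 3.07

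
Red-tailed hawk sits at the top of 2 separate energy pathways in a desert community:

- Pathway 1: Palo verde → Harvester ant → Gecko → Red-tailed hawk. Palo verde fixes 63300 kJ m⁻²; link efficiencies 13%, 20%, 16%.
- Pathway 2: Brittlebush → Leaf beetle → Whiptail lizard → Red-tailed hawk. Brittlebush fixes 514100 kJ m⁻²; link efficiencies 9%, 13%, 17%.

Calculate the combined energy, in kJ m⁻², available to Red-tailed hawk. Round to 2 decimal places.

Pathway 1: 63300 × 0.13 × 0.2 × 0.16 = 263.328 kJ m⁻²
Pathway 2: 514100 × 0.09 × 0.13 × 0.17 = 1022.5449 kJ m⁻²
Total at Red-tailed hawk: 263.328 + 1022.5449 = 1285.8729 kJ m⁻²

1285.87 kJ m⁻²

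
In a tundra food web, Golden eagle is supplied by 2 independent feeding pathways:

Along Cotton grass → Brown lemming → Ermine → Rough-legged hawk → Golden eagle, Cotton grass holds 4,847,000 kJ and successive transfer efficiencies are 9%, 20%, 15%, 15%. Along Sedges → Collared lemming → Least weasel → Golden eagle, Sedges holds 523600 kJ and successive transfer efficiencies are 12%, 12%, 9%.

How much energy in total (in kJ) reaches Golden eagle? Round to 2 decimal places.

Via Cotton grass: 4847000 × 0.09 × 0.2 × 0.15 × 0.15 = 1963.035 kJ
Via Sedges: 523600 × 0.12 × 0.12 × 0.09 = 678.5856 kJ
Total at Golden eagle: 1963.035 + 678.5856 = 2641.6206 kJ

2641.62 kJ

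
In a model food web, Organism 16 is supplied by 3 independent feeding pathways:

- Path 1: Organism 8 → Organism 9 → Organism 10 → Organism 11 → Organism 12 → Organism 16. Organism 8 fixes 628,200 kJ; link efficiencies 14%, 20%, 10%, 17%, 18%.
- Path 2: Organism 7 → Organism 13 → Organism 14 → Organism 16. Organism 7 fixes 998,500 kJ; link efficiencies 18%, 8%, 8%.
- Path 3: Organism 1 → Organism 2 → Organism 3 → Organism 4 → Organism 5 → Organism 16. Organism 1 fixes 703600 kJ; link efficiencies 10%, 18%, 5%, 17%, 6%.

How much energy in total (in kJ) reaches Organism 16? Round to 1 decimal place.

1210.6 kJ

Path 1: 628200 × 0.14 × 0.2 × 0.1 × 0.17 × 0.18 = 53.824176 kJ
Path 2: 998500 × 0.18 × 0.08 × 0.08 = 1150.272 kJ
Path 3: 703600 × 0.1 × 0.18 × 0.05 × 0.17 × 0.06 = 6.459048 kJ
Total at Organism 16: 53.824176 + 1150.272 + 6.459048 = 1210.555224 kJ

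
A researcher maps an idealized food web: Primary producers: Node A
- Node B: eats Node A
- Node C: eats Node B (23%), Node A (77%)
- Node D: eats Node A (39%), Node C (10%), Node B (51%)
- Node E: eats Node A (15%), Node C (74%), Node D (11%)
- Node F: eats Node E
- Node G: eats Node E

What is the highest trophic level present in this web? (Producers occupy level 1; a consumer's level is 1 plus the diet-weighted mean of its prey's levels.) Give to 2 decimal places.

4.09

Node B: 1 + 1 = 2
Node C: 1 + (0.23×2 + 0.77×1) = 2.23
Node D: 1 + (0.39×1 + 0.1×2.23 + 0.51×2) = 2.633
Node E: 1 + (0.15×1 + 0.74×2.23 + 0.11×2.633) = 3.08983
Node F: 1 + 3.08983 = 4.08983
Node G: 1 + 3.08983 = 4.08983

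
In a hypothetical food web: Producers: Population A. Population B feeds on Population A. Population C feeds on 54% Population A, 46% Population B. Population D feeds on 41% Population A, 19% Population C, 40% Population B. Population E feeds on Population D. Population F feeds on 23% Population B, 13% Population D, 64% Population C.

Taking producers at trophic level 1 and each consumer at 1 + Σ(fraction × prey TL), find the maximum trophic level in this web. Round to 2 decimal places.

3.68

Population B: 1 + 1 = 2
Population C: 1 + (0.54×1 + 0.46×2) = 2.46
Population D: 1 + (0.41×1 + 0.19×2.46 + 0.4×2) = 2.6774
Population E: 1 + 2.6774 = 3.6774
Population F: 1 + (0.23×2 + 0.13×2.6774 + 0.64×2.46) = 3.382462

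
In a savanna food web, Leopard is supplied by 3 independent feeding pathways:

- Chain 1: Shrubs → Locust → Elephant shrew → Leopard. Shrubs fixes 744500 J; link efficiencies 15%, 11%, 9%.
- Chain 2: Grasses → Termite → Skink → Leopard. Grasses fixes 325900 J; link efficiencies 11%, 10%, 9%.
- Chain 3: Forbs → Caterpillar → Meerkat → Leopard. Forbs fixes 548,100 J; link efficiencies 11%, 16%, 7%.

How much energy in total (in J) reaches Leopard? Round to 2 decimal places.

Chain 1: 744500 × 0.15 × 0.11 × 0.09 = 1105.5825 J
Chain 2: 325900 × 0.11 × 0.1 × 0.09 = 322.641 J
Chain 3: 548100 × 0.11 × 0.16 × 0.07 = 675.2592 J
Total at Leopard: 1105.5825 + 322.641 + 675.2592 = 2103.4827 J

2103.48 J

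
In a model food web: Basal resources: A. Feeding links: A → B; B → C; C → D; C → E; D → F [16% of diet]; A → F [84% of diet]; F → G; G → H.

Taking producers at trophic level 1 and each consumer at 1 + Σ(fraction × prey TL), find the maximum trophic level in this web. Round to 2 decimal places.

4.48

B: 1 + 1 = 2
C: 1 + 2 = 3
D: 1 + 3 = 4
E: 1 + 3 = 4
F: 1 + (0.16×4 + 0.84×1) = 2.48
G: 1 + 2.48 = 3.48
H: 1 + 3.48 = 4.48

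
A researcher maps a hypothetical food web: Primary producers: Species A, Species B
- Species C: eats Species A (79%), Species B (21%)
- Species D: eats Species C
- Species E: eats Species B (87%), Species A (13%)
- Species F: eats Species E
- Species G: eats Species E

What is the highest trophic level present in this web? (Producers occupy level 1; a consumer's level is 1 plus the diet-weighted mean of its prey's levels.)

Species C: 1 + (0.79×1 + 0.21×1) = 2
Species D: 1 + 2 = 3
Species E: 1 + (0.87×1 + 0.13×1) = 2
Species F: 1 + 2 = 3
Species G: 1 + 2 = 3

3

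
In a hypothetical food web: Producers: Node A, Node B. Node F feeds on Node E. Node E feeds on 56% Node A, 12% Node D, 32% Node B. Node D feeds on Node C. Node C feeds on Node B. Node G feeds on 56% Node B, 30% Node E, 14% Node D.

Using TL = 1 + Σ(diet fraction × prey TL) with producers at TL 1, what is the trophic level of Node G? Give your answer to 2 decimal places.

Node C: 1 + 1 = 2
Node D: 1 + 2 = 3
Node E: 1 + (0.56×1 + 0.12×3 + 0.32×1) = 2.24
Node F: 1 + 2.24 = 3.24
Node G: 1 + (0.56×1 + 0.3×2.24 + 0.14×3) = 2.652

2.65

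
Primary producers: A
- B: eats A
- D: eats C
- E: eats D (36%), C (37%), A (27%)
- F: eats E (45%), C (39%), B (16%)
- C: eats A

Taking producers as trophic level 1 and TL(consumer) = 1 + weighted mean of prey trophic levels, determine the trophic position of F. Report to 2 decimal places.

3.49

B: 1 + 1 = 2
C: 1 + 1 = 2
D: 1 + 2 = 3
E: 1 + (0.36×3 + 0.37×2 + 0.27×1) = 3.09
F: 1 + (0.45×3.09 + 0.39×2 + 0.16×2) = 3.4905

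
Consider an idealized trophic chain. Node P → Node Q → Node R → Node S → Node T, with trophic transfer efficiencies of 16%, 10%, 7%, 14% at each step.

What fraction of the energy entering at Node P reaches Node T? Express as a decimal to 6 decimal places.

Product of link efficiencies: 0.16 × 0.1 × 0.07 × 0.14 = 0.0001568

0.000157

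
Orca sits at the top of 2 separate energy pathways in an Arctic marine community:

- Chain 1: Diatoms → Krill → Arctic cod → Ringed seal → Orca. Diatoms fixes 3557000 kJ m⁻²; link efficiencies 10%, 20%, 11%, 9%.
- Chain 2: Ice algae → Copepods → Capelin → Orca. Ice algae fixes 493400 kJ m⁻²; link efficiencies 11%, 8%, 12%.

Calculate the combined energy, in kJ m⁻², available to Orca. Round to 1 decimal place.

1225.3 kJ m⁻²

Chain 1: 3557000 × 0.1 × 0.2 × 0.11 × 0.09 = 704.286 kJ m⁻²
Chain 2: 493400 × 0.11 × 0.08 × 0.12 = 521.0304 kJ m⁻²
Total at Orca: 704.286 + 521.0304 = 1225.3164 kJ m⁻²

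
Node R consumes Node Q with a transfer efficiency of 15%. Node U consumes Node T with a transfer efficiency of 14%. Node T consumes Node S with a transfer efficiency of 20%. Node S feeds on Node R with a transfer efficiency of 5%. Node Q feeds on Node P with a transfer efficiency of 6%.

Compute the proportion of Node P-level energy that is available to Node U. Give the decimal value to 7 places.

Product of link efficiencies: 0.06 × 0.15 × 0.05 × 0.2 × 0.14 = 0.0000126

0.0000126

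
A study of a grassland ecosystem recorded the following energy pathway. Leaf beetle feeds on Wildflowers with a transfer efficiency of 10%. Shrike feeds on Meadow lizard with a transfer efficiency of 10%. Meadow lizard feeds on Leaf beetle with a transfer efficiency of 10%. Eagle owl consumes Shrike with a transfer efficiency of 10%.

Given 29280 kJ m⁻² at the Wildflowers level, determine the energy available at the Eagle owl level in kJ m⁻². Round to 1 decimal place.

2.9 kJ m⁻²

Leaf beetle: 29280 × 0.1 = 2928 kJ m⁻²
Meadow lizard: 2928 × 0.1 = 292.8 kJ m⁻²
Shrike: 292.8 × 0.1 = 29.28 kJ m⁻²
Eagle owl: 29.28 × 0.1 = 2.928 kJ m⁻²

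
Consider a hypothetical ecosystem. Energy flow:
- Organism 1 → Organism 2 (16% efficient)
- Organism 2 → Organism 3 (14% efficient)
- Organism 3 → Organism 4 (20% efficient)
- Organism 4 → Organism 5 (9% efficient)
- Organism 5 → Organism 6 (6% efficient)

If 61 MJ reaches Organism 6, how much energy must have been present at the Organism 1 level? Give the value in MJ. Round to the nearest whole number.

2521495 MJ

Cumulative transfer efficiency: 0.16 × 0.14 × 0.2 × 0.09 × 0.06 = 0.000024192
Organism 1 energy = 61 / 0.000024192 = 2521495 MJ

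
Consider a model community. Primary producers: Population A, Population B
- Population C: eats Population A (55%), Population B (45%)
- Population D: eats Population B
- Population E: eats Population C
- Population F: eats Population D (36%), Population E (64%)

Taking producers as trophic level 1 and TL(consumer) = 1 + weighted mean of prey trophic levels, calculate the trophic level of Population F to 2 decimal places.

3.64

Population C: 1 + (0.55×1 + 0.45×1) = 2
Population D: 1 + 1 = 2
Population E: 1 + 2 = 3
Population F: 1 + (0.36×2 + 0.64×3) = 3.64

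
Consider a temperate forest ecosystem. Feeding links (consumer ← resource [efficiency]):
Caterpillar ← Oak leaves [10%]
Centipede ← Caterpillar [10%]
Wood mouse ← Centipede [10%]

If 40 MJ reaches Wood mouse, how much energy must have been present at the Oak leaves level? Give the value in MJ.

Cumulative transfer efficiency: 0.1 × 0.1 × 0.1 = 0.001
Oak leaves energy = 40 / 0.001 = 40000 MJ

40000 MJ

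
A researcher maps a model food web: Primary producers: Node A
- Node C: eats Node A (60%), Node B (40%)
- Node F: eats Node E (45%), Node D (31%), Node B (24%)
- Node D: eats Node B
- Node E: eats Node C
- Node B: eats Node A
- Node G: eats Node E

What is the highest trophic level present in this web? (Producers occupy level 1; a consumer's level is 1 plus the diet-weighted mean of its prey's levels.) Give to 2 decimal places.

Node B: 1 + 1 = 2
Node C: 1 + (0.6×1 + 0.4×2) = 2.4
Node D: 1 + 2 = 3
Node E: 1 + 2.4 = 3.4
Node F: 1 + (0.45×3.4 + 0.31×3 + 0.24×2) = 3.94
Node G: 1 + 3.4 = 4.4

4.40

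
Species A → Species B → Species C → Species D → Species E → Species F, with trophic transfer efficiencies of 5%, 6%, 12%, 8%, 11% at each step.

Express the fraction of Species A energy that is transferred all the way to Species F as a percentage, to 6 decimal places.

0.000317%

Product of link efficiencies: 0.05 × 0.06 × 0.12 × 0.08 × 0.11 = 0.000003168
As a percentage: 0.000003168 × 100 = 0.000317%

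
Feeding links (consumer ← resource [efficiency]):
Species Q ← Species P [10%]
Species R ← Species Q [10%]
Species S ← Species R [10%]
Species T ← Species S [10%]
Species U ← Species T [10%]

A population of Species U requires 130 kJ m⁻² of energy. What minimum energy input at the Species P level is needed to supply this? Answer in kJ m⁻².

13000000 kJ m⁻²

Cumulative transfer efficiency: 0.1 × 0.1 × 0.1 × 0.1 × 0.1 = 0.00001
Species P energy = 130 / 0.00001 = 13000000 kJ m⁻²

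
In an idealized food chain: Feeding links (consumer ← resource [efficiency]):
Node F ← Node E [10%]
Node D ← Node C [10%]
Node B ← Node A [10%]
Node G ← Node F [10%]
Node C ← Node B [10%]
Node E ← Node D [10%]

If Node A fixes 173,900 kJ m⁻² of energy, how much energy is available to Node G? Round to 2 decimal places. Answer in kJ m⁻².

Node B: 173900 × 0.1 = 17390 kJ m⁻²
Node C: 17390 × 0.1 = 1739 kJ m⁻²
Node D: 1739 × 0.1 = 173.9 kJ m⁻²
Node E: 173.9 × 0.1 = 17.39 kJ m⁻²
Node F: 17.39 × 0.1 = 1.739 kJ m⁻²
Node G: 1.739 × 0.1 = 0.1739 kJ m⁻²

0.17 kJ m⁻²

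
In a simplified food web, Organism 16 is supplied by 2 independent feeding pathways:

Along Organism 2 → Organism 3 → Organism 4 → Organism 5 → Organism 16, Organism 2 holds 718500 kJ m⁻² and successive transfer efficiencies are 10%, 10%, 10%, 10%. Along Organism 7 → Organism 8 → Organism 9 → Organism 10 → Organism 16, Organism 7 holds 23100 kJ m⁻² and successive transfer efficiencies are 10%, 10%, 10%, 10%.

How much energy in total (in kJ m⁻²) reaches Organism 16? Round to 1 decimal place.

Via Organism 2: 718500 × 0.1 × 0.1 × 0.1 × 0.1 = 71.85 kJ m⁻²
Via Organism 7: 23100 × 0.1 × 0.1 × 0.1 × 0.1 = 2.31 kJ m⁻²
Total at Organism 16: 71.85 + 2.31 = 74.16 kJ m⁻²

74.2 kJ m⁻²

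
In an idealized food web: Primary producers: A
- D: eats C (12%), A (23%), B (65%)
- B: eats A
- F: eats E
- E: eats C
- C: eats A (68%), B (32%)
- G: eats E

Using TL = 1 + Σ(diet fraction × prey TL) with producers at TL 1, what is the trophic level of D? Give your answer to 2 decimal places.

2.81

B: 1 + 1 = 2
C: 1 + (0.68×1 + 0.32×2) = 2.32
D: 1 + (0.12×2.32 + 0.23×1 + 0.65×2) = 2.8084
E: 1 + 2.32 = 3.32
F: 1 + 3.32 = 4.32
G: 1 + 3.32 = 4.32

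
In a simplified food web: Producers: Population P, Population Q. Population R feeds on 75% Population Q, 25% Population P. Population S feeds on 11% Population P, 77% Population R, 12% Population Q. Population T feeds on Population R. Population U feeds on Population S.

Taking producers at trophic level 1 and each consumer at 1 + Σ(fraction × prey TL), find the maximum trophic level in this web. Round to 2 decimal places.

Population R: 1 + (0.75×1 + 0.25×1) = 2
Population S: 1 + (0.11×1 + 0.77×2 + 0.12×1) = 2.77
Population T: 1 + 2 = 3
Population U: 1 + 2.77 = 3.77

3.77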